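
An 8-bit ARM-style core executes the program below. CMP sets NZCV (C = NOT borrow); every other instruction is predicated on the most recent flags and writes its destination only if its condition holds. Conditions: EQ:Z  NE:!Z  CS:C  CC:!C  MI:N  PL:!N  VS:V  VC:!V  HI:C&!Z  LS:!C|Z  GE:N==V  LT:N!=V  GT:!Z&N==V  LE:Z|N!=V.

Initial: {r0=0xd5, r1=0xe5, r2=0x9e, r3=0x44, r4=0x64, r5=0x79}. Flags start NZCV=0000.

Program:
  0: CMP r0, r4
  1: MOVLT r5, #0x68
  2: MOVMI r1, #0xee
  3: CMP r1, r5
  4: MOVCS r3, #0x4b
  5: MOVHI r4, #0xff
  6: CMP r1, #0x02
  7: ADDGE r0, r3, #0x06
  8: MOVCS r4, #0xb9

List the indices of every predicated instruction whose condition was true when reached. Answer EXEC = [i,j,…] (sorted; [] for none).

EXEC = [1,4,5,8]

[0] flags=0011 → (cmp)
[1] flags=0011 LT?T → r5=0x68
[2] flags=0011 MI?F → skip
[3] flags=0011 → (cmp)
[4] flags=0011 CS?T → r3=0x4b
[5] flags=0011 HI?T → r4=0xff
[6] flags=1010 → (cmp)
[7] flags=1010 GE?F → skip
[8] flags=1010 CS?T → r4=0xb9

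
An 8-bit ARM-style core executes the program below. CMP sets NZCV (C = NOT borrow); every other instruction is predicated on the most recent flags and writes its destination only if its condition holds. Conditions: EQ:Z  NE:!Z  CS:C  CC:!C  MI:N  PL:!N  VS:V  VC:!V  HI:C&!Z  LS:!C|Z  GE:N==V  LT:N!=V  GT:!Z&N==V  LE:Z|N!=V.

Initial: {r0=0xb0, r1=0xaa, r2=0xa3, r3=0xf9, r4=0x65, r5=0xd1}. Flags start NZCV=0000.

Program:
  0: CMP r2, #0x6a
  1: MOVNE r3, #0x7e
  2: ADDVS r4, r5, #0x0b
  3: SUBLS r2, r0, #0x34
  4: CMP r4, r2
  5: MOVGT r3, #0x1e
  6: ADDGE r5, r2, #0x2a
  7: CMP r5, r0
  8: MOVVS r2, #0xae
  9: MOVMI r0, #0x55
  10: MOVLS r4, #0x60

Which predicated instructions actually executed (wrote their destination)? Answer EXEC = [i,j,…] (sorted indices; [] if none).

[0] flags=0011 → (cmp)
[1] flags=0011 NE?T → r3=0x7e
[2] flags=0011 VS?T → r4=0xdc
[3] flags=0011 LS?F → skip
[4] flags=0010 → (cmp)
[5] flags=0010 GT?T → r3=0x1e
[6] flags=0010 GE?T → r5=0xcd
[7] flags=0010 → (cmp)
[8] flags=0010 VS?F → skip
[9] flags=0010 MI?F → skip
[10] flags=0010 LS?F → skip

EXEC = [1,2,5,6]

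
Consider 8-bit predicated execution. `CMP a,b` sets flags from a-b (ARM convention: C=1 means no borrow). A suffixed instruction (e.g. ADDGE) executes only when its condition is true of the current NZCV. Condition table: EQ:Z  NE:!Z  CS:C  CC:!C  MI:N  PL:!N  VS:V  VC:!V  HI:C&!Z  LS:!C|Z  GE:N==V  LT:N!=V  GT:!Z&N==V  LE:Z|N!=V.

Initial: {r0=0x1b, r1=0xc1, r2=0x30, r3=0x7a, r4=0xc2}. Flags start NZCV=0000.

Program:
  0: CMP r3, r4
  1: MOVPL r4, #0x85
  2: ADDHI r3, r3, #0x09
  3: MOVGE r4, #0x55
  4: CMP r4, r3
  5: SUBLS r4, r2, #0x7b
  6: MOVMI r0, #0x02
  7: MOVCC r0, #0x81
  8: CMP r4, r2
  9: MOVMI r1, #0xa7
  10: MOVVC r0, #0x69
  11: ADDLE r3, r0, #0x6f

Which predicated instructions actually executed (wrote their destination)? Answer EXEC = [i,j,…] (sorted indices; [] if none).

[0] flags=1001 → (cmp)
[1] flags=1001 PL?F → skip
[2] flags=1001 HI?F → skip
[3] flags=1001 GE?T → r4=0x55
[4] flags=1000 → (cmp)
[5] flags=1000 LS?T → r4=0xb5
[6] flags=1000 MI?T → r0=0x02
[7] flags=1000 CC?T → r0=0x81
[8] flags=1010 → (cmp)
[9] flags=1010 MI?T → r1=0xa7
[10] flags=1010 VC?T → r0=0x69
[11] flags=1010 LE?T → r3=0xd8

EXEC = [3,5,6,7,9,10,11]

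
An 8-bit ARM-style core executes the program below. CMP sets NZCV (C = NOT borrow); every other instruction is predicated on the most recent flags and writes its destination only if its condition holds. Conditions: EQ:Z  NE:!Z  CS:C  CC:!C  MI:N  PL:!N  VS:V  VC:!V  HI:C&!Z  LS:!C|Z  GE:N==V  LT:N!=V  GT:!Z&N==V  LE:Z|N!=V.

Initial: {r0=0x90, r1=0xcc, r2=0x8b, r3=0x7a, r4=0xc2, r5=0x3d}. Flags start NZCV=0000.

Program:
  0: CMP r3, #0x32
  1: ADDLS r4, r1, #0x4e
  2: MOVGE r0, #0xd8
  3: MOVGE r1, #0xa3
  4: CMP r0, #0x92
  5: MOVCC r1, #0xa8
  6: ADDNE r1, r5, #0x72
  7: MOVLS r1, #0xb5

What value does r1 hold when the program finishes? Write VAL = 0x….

0: ✓ CMP  NZCV=0010
1: · ADDLS
2: ✓ MOVGE  r0←0xd8
3: ✓ MOVGE  r1←0xa3
4: ✓ CMP  NZCV=0010
5: · MOVCC
6: ✓ ADDNE  r1←0xaf
7: · MOVLS

VAL = 0xaf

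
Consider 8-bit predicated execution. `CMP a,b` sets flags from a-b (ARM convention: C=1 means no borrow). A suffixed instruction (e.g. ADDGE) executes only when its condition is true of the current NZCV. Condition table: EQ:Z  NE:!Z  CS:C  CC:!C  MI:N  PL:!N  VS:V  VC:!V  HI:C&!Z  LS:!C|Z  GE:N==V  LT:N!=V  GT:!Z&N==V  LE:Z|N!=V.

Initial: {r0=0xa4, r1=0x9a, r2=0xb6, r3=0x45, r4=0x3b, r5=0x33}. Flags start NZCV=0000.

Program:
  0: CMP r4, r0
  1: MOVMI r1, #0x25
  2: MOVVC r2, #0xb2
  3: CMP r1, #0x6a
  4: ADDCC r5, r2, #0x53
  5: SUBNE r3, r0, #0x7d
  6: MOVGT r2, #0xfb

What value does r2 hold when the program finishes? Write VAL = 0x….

VAL = 0xb6

0: ✓ CMP  NZCV=1001
1: ✓ MOVMI  r1←0x25
2: · MOVVC
3: ✓ CMP  NZCV=1000
4: ✓ ADDCC  r5←0x09
5: ✓ SUBNE  r3←0x27
6: · MOVGT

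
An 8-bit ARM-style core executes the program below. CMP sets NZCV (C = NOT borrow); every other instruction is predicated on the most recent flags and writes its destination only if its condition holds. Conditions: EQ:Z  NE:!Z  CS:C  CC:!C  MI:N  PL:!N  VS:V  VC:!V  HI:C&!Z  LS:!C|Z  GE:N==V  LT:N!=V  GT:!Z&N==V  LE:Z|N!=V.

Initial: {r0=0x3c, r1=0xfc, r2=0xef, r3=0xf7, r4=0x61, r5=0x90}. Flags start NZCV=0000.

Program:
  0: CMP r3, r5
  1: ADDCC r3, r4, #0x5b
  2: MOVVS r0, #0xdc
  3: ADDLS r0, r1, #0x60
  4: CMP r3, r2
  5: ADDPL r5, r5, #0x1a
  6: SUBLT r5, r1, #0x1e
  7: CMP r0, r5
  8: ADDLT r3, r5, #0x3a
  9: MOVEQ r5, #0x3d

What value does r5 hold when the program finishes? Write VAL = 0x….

VAL = 0xaa

[0] flags=0010 → (cmp)
[1] flags=0010 CC?F → skip
[2] flags=0010 VS?F → skip
[3] flags=0010 LS?F → skip
[4] flags=0010 → (cmp)
[5] flags=0010 PL?T → r5=0xaa
[6] flags=0010 LT?F → skip
[7] flags=1001 → (cmp)
[8] flags=1001 LT?F → skip
[9] flags=1001 EQ?F → skip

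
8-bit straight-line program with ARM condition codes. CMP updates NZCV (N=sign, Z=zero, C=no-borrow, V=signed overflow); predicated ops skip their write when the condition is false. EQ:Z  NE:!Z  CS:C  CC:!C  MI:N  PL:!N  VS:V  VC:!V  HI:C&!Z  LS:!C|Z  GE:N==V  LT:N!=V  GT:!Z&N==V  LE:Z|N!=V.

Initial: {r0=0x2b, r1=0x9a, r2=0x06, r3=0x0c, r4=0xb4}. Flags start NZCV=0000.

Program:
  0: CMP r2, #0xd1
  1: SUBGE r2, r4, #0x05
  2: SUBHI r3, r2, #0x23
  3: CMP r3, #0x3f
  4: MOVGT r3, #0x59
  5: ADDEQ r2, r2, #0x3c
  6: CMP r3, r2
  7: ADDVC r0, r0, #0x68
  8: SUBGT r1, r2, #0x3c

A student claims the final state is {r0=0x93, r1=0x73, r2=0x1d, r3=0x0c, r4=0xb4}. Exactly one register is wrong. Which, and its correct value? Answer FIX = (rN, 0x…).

0: ✓ CMP  NZCV=0000
1: ✓ SUBGE  r2←0xaf
2: · SUBHI
3: ✓ CMP  NZCV=1000
4: · MOVGT
5: · ADDEQ
6: ✓ CMP  NZCV=0000
7: ✓ ADDVC  r0←0x93
8: ✓ SUBGT  r1←0x73

FIX = (r2, 0xaf)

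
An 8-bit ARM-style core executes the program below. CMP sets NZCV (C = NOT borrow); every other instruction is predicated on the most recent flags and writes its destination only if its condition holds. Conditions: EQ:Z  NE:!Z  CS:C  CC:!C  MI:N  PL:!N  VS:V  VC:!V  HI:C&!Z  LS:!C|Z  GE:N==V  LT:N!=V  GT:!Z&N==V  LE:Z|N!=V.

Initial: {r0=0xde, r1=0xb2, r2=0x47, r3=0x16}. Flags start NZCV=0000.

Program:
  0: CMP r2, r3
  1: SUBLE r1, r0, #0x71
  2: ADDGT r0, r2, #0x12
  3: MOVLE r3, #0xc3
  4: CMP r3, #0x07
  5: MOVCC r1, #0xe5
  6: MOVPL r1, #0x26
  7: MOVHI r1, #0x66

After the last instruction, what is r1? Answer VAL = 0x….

0: ✓ CMP  NZCV=0010
1: · SUBLE
2: ✓ ADDGT  r0←0x59
3: · MOVLE
4: ✓ CMP  NZCV=0010
5: · MOVCC
6: ✓ MOVPL  r1←0x26
7: ✓ MOVHI  r1←0x66

VAL = 0x66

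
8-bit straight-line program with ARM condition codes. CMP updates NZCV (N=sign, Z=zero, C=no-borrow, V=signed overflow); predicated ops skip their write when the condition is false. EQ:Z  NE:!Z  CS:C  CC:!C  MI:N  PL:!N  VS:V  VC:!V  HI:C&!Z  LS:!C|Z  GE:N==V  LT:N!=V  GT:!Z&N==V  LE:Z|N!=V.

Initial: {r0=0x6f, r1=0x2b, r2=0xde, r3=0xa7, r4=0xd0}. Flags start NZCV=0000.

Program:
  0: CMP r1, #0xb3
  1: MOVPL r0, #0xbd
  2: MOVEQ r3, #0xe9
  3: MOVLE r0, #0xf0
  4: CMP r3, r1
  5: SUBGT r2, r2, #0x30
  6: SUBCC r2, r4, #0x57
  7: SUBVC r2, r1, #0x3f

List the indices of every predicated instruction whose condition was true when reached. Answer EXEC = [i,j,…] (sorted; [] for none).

EXEC = [1]

[0] flags=0000 → (cmp)
[1] flags=0000 PL?T → r0=0xbd
[2] flags=0000 EQ?F → skip
[3] flags=0000 LE?F → skip
[4] flags=0011 → (cmp)
[5] flags=0011 GT?F → skip
[6] flags=0011 CC?F → skip
[7] flags=0011 VC?F → skip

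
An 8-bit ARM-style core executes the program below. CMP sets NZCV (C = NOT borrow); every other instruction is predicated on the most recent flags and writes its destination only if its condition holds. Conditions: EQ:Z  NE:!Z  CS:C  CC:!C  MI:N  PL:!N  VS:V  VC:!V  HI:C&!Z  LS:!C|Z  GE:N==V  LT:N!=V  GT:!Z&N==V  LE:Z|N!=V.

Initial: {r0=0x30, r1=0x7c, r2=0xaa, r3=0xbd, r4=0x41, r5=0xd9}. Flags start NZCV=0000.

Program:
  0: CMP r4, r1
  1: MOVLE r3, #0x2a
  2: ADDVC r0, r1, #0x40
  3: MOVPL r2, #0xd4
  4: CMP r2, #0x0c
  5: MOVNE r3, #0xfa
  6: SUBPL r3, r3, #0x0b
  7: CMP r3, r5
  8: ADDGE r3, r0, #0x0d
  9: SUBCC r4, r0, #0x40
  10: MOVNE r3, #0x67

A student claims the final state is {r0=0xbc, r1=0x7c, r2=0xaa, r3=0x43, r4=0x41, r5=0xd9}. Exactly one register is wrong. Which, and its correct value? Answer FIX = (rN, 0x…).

[0] flags=1000 → (cmp)
[1] flags=1000 LE?T → r3=0x2a
[2] flags=1000 VC?T → r0=0xbc
[3] flags=1000 PL?F → skip
[4] flags=1010 → (cmp)
[5] flags=1010 NE?T → r3=0xfa
[6] flags=1010 PL?F → skip
[7] flags=0010 → (cmp)
[8] flags=0010 GE?T → r3=0xc9
[9] flags=0010 CC?F → skip
[10] flags=0010 NE?T → r3=0x67

FIX = (r3, 0x67)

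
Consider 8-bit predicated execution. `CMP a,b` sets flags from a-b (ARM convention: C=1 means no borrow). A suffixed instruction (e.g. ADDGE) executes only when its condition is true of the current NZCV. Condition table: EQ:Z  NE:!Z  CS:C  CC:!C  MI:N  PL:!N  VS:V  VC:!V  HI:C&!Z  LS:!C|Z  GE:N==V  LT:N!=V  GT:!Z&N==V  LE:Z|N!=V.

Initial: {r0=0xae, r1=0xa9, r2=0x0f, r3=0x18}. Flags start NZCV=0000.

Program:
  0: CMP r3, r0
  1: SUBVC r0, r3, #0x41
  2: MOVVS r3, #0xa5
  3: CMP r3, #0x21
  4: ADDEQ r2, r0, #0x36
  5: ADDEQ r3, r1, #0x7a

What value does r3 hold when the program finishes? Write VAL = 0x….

[0] flags=0000 → (cmp)
[1] flags=0000 VC?T → r0=0xd7
[2] flags=0000 VS?F → skip
[3] flags=1000 → (cmp)
[4] flags=1000 EQ?F → skip
[5] flags=1000 EQ?F → skip

VAL = 0x18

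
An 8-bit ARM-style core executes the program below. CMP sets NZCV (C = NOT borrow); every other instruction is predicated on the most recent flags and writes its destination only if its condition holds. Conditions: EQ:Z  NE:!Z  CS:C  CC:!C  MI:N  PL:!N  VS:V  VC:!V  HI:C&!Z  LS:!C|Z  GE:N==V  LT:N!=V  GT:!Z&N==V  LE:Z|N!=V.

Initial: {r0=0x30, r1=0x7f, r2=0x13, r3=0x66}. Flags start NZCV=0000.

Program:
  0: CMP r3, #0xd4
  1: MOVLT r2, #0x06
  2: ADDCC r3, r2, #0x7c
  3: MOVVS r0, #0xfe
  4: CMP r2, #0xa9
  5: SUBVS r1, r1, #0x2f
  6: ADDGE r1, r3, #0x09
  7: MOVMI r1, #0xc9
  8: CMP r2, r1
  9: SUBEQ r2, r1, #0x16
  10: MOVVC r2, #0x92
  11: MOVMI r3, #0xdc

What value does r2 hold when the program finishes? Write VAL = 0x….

VAL = 0x92

[0] flags=1001 → (cmp)
[1] flags=1001 LT?F → skip
[2] flags=1001 CC?T → r3=0x8f
[3] flags=1001 VS?T → r0=0xfe
[4] flags=0000 → (cmp)
[5] flags=0000 VS?F → skip
[6] flags=0000 GE?T → r1=0x98
[7] flags=0000 MI?F → skip
[8] flags=0000 → (cmp)
[9] flags=0000 EQ?F → skip
[10] flags=0000 VC?T → r2=0x92
[11] flags=0000 MI?F → skip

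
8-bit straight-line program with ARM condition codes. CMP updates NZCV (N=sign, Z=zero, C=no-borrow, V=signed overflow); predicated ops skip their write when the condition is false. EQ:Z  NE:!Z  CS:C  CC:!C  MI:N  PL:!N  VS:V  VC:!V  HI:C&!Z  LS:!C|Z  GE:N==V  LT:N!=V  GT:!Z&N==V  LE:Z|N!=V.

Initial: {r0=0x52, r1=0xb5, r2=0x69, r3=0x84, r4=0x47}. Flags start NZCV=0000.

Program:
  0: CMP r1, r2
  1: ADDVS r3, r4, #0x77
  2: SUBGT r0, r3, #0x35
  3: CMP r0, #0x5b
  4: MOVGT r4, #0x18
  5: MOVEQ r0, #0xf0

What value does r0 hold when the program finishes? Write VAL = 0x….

VAL = 0x52

[0] flags=0011 → (cmp)
[1] flags=0011 VS?T → r3=0xbe
[2] flags=0011 GT?F → skip
[3] flags=1000 → (cmp)
[4] flags=1000 GT?F → skip
[5] flags=1000 EQ?F → skip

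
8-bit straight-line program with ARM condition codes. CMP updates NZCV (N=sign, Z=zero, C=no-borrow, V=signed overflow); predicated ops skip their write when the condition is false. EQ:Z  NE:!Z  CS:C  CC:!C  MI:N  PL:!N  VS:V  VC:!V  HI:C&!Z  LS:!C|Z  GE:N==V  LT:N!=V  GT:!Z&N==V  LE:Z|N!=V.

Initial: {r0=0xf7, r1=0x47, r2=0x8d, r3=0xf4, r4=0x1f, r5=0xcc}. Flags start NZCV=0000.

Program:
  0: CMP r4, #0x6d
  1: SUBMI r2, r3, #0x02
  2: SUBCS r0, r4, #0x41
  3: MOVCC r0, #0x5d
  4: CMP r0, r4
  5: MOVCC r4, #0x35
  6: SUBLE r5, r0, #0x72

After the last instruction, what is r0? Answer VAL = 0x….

VAL = 0x5d

[0] flags=1000 → (cmp)
[1] flags=1000 MI?T → r2=0xf2
[2] flags=1000 CS?F → skip
[3] flags=1000 CC?T → r0=0x5d
[4] flags=0010 → (cmp)
[5] flags=0010 CC?F → skip
[6] flags=0010 LE?F → skip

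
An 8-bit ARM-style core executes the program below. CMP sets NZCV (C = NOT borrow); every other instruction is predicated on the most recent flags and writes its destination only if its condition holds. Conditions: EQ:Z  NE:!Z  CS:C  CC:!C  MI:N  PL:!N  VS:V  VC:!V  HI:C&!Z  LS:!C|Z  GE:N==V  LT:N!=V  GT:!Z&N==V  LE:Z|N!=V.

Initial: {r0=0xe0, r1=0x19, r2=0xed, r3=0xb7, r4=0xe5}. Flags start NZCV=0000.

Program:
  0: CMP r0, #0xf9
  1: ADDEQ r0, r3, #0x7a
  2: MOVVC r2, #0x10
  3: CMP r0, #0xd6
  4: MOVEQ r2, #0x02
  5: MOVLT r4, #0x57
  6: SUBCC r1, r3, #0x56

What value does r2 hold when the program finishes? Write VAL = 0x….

0: ✓ CMP  NZCV=1000
1: · ADDEQ
2: ✓ MOVVC  r2←0x10
3: ✓ CMP  NZCV=0010
4: · MOVEQ
5: · MOVLT
6: · SUBCC

VAL = 0x10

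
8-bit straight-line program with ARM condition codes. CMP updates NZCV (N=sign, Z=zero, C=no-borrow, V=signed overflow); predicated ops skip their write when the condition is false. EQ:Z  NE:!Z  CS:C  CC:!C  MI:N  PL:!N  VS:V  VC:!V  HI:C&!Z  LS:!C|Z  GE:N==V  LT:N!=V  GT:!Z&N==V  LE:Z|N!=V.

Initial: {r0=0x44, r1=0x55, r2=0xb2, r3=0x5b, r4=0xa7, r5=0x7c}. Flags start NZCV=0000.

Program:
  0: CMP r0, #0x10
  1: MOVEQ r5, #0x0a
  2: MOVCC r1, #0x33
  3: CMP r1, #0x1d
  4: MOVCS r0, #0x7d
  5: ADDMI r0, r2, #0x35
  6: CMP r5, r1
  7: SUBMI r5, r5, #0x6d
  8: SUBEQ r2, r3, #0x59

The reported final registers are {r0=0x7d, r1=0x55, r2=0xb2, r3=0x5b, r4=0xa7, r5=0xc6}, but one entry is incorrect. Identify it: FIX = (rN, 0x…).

0: ✓ CMP  NZCV=0010
1: · MOVEQ
2: · MOVCC
3: ✓ CMP  NZCV=0010
4: ✓ MOVCS  r0←0x7d
5: · ADDMI
6: ✓ CMP  NZCV=0010
7: · SUBMI
8: · SUBEQ

FIX = (r5, 0x7c)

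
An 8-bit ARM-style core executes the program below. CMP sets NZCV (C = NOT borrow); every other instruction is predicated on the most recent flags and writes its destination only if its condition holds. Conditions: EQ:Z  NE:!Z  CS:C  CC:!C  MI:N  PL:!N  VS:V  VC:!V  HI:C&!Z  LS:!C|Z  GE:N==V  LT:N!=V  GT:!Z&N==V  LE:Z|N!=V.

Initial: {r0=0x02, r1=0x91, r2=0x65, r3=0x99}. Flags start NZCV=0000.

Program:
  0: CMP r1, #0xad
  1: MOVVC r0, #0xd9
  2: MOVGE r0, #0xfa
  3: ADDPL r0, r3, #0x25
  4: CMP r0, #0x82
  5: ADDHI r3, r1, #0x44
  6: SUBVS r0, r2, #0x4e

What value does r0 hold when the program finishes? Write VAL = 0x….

VAL = 0xd9

[0] flags=1000 → (cmp)
[1] flags=1000 VC?T → r0=0xd9
[2] flags=1000 GE?F → skip
[3] flags=1000 PL?F → skip
[4] flags=0010 → (cmp)
[5] flags=0010 HI?T → r3=0xd5
[6] flags=0010 VS?F → skip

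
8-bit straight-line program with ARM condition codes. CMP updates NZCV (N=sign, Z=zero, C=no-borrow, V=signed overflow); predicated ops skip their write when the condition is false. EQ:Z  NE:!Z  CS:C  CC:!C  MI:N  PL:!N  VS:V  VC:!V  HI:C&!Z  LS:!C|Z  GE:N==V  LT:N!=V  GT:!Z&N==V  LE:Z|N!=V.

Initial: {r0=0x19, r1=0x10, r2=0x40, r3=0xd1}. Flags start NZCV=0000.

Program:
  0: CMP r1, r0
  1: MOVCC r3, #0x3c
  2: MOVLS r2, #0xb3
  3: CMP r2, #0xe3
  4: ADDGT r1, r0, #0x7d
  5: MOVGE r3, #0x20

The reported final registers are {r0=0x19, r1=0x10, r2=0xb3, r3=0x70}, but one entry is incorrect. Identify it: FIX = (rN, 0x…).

[0] flags=1000 → (cmp)
[1] flags=1000 CC?T → r3=0x3c
[2] flags=1000 LS?T → r2=0xb3
[3] flags=1000 → (cmp)
[4] flags=1000 GT?F → skip
[5] flags=1000 GE?F → skip

FIX = (r3, 0x3c)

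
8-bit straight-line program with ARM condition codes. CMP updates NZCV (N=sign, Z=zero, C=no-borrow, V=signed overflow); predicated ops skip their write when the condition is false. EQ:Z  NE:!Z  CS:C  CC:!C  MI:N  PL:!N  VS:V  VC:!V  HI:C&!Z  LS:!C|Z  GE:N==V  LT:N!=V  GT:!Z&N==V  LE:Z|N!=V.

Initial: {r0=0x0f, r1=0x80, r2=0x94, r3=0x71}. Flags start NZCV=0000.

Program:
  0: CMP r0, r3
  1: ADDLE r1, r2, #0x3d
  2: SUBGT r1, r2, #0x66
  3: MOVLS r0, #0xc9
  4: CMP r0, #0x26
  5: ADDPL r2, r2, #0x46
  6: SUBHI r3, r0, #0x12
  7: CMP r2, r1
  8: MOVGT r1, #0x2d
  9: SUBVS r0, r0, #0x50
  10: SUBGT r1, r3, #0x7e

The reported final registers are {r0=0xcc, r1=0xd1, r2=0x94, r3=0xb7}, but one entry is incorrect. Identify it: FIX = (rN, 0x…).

FIX = (r0, 0xc9)

0: ✓ CMP  NZCV=1000
1: ✓ ADDLE  r1←0xd1
2: · SUBGT
3: ✓ MOVLS  r0←0xc9
4: ✓ CMP  NZCV=1010
5: · ADDPL
6: ✓ SUBHI  r3←0xb7
7: ✓ CMP  NZCV=1000
8: · MOVGT
9: · SUBVS
10: · SUBGT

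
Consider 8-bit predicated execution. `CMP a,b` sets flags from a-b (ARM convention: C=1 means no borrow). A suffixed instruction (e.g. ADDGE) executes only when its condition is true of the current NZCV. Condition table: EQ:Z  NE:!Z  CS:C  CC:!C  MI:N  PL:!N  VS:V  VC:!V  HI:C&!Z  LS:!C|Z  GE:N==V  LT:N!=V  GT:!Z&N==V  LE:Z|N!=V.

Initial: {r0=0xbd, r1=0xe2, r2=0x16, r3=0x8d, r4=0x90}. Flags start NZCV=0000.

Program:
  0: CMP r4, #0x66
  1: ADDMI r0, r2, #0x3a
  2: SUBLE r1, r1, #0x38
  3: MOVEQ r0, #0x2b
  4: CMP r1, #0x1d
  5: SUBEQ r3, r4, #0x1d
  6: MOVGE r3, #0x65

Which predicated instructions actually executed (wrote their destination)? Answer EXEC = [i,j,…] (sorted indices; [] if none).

[0] flags=0011 → (cmp)
[1] flags=0011 MI?F → skip
[2] flags=0011 LE?T → r1=0xaa
[3] flags=0011 EQ?F → skip
[4] flags=1010 → (cmp)
[5] flags=1010 EQ?F → skip
[6] flags=1010 GE?F → skip

EXEC = [2]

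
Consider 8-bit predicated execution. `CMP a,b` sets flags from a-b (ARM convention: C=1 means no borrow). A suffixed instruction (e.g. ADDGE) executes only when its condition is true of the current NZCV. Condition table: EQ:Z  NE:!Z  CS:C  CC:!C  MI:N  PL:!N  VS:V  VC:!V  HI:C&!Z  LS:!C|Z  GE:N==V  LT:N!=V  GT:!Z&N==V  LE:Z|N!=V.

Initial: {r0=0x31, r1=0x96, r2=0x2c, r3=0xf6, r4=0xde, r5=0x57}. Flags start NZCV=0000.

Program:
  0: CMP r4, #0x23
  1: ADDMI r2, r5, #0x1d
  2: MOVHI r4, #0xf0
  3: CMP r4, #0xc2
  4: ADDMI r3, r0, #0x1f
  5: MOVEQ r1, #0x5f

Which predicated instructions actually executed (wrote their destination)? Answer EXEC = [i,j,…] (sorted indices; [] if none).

0: ✓ CMP  NZCV=1010
1: ✓ ADDMI  r2←0x74
2: ✓ MOVHI  r4←0xf0
3: ✓ CMP  NZCV=0010
4: · ADDMI
5: · MOVEQ

EXEC = [1,2]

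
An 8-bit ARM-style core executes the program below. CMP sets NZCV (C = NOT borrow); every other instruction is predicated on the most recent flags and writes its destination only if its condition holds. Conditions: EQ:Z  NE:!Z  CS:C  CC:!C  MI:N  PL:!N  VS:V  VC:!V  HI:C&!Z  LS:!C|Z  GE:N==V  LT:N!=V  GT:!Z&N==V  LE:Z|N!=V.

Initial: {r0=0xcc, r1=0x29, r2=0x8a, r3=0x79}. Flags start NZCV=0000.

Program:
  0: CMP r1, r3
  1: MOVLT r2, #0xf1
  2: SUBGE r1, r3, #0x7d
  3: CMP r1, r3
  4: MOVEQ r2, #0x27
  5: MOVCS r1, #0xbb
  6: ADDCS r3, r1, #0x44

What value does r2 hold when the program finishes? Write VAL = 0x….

0: ✓ CMP  NZCV=1000
1: ✓ MOVLT  r2←0xf1
2: · SUBGE
3: ✓ CMP  NZCV=1000
4: · MOVEQ
5: · MOVCS
6: · ADDCS

VAL = 0xf1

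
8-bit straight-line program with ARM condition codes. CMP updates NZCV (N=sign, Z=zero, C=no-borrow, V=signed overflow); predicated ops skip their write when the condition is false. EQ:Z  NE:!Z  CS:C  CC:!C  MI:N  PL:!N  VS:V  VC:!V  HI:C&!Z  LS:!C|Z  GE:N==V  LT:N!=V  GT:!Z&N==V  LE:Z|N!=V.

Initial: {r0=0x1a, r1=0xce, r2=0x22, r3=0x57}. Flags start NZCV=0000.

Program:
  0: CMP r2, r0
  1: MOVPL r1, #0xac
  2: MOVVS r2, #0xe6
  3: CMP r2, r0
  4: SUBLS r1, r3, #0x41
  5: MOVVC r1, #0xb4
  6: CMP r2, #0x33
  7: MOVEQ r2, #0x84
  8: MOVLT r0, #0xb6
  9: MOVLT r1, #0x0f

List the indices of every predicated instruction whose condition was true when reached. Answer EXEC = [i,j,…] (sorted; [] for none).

[0] flags=0010 → (cmp)
[1] flags=0010 PL?T → r1=0xac
[2] flags=0010 VS?F → skip
[3] flags=0010 → (cmp)
[4] flags=0010 LS?F → skip
[5] flags=0010 VC?T → r1=0xb4
[6] flags=1000 → (cmp)
[7] flags=1000 EQ?F → skip
[8] flags=1000 LT?T → r0=0xb6
[9] flags=1000 LT?T → r1=0x0f

EXEC = [1,5,8,9]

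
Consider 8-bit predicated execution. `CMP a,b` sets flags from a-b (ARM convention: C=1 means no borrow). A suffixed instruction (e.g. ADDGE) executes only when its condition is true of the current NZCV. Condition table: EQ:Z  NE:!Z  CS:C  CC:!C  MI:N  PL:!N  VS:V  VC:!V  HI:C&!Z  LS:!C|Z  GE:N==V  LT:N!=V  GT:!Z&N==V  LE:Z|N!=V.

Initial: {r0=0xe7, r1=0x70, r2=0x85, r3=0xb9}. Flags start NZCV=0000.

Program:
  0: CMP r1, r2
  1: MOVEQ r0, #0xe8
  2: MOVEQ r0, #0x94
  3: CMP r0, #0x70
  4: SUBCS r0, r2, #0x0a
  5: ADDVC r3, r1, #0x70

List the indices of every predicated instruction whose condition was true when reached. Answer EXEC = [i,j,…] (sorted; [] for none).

EXEC = [4]

[0] flags=1001 → (cmp)
[1] flags=1001 EQ?F → skip
[2] flags=1001 EQ?F → skip
[3] flags=0011 → (cmp)
[4] flags=0011 CS?T → r0=0x7b
[5] flags=0011 VC?F → skip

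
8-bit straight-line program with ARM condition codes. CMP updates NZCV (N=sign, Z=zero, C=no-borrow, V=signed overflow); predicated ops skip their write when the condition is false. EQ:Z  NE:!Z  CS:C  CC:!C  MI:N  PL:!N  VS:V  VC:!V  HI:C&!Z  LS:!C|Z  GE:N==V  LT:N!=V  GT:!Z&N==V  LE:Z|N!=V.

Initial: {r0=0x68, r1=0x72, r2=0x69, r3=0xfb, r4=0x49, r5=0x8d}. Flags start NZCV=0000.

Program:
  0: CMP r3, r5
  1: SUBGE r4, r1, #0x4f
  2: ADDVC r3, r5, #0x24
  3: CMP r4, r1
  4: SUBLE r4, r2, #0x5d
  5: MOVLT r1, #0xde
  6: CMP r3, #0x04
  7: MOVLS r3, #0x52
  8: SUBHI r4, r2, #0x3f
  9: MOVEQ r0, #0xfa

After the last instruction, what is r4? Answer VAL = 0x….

[0] flags=0010 → (cmp)
[1] flags=0010 GE?T → r4=0x23
[2] flags=0010 VC?T → r3=0xb1
[3] flags=1000 → (cmp)
[4] flags=1000 LE?T → r4=0x0c
[5] flags=1000 LT?T → r1=0xde
[6] flags=1010 → (cmp)
[7] flags=1010 LS?F → skip
[8] flags=1010 HI?T → r4=0x2a
[9] flags=1010 EQ?F → skip

VAL = 0x2a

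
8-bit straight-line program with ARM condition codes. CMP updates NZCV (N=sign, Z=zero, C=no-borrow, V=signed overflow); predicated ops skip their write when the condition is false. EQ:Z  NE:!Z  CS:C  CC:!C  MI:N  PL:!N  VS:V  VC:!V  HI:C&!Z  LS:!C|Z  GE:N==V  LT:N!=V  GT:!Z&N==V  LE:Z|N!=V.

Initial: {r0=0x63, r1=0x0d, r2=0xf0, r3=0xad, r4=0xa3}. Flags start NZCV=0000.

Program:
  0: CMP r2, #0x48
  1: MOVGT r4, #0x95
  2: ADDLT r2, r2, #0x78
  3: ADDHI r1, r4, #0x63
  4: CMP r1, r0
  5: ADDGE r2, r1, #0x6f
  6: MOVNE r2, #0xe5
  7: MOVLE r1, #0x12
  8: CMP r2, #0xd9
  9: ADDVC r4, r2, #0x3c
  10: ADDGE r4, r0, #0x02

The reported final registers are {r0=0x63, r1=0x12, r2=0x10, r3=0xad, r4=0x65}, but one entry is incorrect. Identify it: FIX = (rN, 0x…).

0: ✓ CMP  NZCV=1010
1: · MOVGT
2: ✓ ADDLT  r2←0x68
3: ✓ ADDHI  r1←0x06
4: ✓ CMP  NZCV=1000
5: · ADDGE
6: ✓ MOVNE  r2←0xe5
7: ✓ MOVLE  r1←0x12
8: ✓ CMP  NZCV=0010
9: ✓ ADDVC  r4←0x21
10: ✓ ADDGE  r4←0x65

FIX = (r2, 0xe5)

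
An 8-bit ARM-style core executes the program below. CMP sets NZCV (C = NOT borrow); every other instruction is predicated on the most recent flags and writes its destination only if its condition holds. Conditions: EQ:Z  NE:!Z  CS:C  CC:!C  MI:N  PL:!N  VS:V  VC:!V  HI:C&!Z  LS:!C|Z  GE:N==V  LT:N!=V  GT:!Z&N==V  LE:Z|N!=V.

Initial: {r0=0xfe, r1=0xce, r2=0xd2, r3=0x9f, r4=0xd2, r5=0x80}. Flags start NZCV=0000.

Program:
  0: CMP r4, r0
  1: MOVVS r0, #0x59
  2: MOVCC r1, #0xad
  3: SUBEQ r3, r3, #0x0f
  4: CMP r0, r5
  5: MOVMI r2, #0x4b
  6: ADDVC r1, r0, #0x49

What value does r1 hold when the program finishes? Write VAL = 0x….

[0] flags=1000 → (cmp)
[1] flags=1000 VS?F → skip
[2] flags=1000 CC?T → r1=0xad
[3] flags=1000 EQ?F → skip
[4] flags=0010 → (cmp)
[5] flags=0010 MI?F → skip
[6] flags=0010 VC?T → r1=0x47

VAL = 0x47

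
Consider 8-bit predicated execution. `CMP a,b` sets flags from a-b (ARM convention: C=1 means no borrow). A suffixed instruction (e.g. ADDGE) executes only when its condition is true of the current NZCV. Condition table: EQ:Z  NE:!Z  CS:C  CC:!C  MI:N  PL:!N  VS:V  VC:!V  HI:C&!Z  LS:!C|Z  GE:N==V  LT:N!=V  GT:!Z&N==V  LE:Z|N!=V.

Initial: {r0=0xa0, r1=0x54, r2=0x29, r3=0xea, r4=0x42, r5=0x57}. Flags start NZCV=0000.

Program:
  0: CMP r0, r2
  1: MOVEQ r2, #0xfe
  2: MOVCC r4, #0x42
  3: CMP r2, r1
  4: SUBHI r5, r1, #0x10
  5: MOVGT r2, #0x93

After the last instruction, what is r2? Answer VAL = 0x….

VAL = 0x29

0: ✓ CMP  NZCV=0011
1: · MOVEQ
2: · MOVCC
3: ✓ CMP  NZCV=1000
4: · SUBHI
5: · MOVGT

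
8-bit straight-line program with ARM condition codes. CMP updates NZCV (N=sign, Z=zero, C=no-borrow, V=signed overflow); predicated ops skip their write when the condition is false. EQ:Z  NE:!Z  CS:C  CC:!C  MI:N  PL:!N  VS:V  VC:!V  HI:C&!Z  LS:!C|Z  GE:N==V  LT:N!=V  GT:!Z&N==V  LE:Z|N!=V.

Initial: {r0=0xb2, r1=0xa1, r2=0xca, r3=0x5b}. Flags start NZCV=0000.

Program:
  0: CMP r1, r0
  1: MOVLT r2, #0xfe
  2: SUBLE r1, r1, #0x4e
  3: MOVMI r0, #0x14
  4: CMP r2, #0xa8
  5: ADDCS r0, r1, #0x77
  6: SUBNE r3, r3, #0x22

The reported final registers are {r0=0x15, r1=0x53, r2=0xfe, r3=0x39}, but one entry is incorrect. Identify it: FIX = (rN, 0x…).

[0] flags=1000 → (cmp)
[1] flags=1000 LT?T → r2=0xfe
[2] flags=1000 LE?T → r1=0x53
[3] flags=1000 MI?T → r0=0x14
[4] flags=0010 → (cmp)
[5] flags=0010 CS?T → r0=0xca
[6] flags=0010 NE?T → r3=0x39

FIX = (r0, 0xca)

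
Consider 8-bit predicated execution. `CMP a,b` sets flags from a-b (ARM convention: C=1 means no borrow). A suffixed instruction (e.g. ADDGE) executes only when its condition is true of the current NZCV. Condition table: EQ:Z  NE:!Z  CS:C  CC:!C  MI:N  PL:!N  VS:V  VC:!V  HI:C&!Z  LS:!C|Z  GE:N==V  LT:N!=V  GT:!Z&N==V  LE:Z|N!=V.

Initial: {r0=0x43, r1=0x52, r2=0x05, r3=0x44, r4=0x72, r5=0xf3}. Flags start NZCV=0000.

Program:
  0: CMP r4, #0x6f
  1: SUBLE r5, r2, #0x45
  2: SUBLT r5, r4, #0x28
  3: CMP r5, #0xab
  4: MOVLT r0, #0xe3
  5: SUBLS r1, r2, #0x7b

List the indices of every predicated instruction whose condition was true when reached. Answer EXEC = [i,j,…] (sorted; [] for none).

0: ✓ CMP  NZCV=0010
1: · SUBLE
2: · SUBLT
3: ✓ CMP  NZCV=0010
4: · MOVLT
5: · SUBLS

EXEC = []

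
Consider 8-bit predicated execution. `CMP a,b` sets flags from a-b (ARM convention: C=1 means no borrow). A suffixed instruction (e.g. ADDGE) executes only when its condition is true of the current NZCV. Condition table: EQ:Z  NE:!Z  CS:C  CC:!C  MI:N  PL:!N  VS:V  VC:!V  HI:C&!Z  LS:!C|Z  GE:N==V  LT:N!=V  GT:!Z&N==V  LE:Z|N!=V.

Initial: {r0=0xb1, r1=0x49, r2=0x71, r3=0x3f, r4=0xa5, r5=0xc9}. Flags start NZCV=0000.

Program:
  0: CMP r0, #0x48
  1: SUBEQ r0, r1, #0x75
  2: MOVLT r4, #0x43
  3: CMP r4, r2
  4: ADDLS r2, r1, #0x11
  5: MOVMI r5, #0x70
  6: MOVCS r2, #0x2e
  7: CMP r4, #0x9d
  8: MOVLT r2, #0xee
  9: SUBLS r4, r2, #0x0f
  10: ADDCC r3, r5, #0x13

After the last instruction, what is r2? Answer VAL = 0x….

[0] flags=0011 → (cmp)
[1] flags=0011 EQ?F → skip
[2] flags=0011 LT?T → r4=0x43
[3] flags=1000 → (cmp)
[4] flags=1000 LS?T → r2=0x5a
[5] flags=1000 MI?T → r5=0x70
[6] flags=1000 CS?F → skip
[7] flags=1001 → (cmp)
[8] flags=1001 LT?F → skip
[9] flags=1001 LS?T → r4=0x4b
[10] flags=1001 CC?T → r3=0x83

VAL = 0x5a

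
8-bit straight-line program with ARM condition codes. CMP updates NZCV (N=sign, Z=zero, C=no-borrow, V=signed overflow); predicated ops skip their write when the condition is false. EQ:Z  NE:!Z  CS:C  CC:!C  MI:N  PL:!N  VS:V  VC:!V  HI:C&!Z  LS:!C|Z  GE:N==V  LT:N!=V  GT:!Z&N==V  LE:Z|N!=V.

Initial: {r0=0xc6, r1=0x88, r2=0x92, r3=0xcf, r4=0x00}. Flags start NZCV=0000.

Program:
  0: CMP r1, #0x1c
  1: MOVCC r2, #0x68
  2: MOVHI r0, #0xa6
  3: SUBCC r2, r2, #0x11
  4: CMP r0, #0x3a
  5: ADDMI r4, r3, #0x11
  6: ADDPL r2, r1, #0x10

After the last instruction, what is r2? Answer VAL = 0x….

0: ✓ CMP  NZCV=0011
1: · MOVCC
2: ✓ MOVHI  r0←0xa6
3: · SUBCC
4: ✓ CMP  NZCV=0011
5: · ADDMI
6: ✓ ADDPL  r2←0x98

VAL = 0x98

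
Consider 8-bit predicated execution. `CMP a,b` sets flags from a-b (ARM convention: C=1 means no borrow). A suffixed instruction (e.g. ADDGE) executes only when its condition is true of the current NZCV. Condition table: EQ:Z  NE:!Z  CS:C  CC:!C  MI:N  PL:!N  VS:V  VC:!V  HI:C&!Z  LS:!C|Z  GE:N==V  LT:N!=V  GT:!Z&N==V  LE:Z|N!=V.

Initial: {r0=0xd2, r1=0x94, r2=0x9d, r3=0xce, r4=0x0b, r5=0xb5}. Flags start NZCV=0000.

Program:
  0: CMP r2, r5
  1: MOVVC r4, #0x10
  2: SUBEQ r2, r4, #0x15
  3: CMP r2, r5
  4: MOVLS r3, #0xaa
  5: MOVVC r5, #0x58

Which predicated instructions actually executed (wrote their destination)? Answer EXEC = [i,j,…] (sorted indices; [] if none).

EXEC = [1,4,5]

0: ✓ CMP  NZCV=1000
1: ✓ MOVVC  r4←0x10
2: · SUBEQ
3: ✓ CMP  NZCV=1000
4: ✓ MOVLS  r3←0xaa
5: ✓ MOVVC  r5←0x58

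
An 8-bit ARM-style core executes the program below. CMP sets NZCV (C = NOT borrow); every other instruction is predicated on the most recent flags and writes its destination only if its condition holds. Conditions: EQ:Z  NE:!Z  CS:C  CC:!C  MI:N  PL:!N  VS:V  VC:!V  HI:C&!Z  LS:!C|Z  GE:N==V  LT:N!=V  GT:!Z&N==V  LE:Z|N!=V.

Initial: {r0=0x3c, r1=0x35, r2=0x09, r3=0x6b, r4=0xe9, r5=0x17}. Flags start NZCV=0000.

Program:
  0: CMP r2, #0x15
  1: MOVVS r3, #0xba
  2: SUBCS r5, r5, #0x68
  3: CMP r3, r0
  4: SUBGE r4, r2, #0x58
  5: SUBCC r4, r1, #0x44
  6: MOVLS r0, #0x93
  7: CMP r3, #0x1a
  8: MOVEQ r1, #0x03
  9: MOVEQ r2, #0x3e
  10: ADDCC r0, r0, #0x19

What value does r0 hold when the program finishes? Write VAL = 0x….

VAL = 0x3c

0: ✓ CMP  NZCV=1000
1: · MOVVS
2: · SUBCS
3: ✓ CMP  NZCV=0010
4: ✓ SUBGE  r4←0xb1
5: · SUBCC
6: · MOVLS
7: ✓ CMP  NZCV=0010
8: · MOVEQ
9: · MOVEQ
10: · ADDCC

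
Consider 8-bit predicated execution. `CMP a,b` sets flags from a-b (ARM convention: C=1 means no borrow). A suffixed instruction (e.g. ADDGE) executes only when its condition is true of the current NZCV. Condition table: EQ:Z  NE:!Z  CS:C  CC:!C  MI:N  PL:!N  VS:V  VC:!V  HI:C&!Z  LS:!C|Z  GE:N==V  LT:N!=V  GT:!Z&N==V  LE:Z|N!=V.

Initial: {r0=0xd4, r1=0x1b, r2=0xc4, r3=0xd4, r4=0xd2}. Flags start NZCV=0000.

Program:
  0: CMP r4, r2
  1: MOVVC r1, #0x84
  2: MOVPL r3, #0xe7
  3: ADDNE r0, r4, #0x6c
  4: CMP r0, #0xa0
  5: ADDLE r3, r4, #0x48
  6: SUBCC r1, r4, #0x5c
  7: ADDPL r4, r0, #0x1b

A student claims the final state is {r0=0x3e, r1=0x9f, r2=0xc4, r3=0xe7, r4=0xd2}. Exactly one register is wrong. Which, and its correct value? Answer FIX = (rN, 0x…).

0: ✓ CMP  NZCV=0010
1: ✓ MOVVC  r1←0x84
2: ✓ MOVPL  r3←0xe7
3: ✓ ADDNE  r0←0x3e
4: ✓ CMP  NZCV=1001
5: · ADDLE
6: ✓ SUBCC  r1←0x76
7: · ADDPL

FIX = (r1, 0x76)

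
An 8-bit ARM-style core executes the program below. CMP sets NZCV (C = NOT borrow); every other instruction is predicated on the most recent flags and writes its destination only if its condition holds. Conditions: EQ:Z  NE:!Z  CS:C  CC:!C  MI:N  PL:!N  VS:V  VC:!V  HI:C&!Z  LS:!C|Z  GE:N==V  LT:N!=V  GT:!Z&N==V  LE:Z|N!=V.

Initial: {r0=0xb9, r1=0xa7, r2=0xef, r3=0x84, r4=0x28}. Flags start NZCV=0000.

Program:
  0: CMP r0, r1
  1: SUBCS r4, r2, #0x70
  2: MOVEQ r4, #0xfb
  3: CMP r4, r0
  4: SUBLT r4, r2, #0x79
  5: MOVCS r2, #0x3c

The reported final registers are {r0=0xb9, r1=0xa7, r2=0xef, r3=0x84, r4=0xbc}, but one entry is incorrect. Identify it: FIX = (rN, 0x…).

FIX = (r4, 0x7f)

0: ✓ CMP  NZCV=0010
1: ✓ SUBCS  r4←0x7f
2: · MOVEQ
3: ✓ CMP  NZCV=1001
4: · SUBLT
5: · MOVCS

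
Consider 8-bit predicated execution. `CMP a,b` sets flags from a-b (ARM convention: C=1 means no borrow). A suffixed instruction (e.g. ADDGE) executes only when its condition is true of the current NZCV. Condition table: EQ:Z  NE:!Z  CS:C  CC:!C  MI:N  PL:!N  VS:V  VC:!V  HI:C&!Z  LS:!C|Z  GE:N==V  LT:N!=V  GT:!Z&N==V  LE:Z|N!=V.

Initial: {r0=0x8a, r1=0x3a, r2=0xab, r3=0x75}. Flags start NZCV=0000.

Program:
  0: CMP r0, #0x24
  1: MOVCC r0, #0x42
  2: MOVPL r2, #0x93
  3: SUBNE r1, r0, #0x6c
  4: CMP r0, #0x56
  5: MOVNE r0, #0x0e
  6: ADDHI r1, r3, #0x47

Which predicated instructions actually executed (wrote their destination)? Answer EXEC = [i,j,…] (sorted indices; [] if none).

[0] flags=0011 → (cmp)
[1] flags=0011 CC?F → skip
[2] flags=0011 PL?T → r2=0x93
[3] flags=0011 NE?T → r1=0x1e
[4] flags=0011 → (cmp)
[5] flags=0011 NE?T → r0=0x0e
[6] flags=0011 HI?T → r1=0xbc

EXEC = [2,3,5,6]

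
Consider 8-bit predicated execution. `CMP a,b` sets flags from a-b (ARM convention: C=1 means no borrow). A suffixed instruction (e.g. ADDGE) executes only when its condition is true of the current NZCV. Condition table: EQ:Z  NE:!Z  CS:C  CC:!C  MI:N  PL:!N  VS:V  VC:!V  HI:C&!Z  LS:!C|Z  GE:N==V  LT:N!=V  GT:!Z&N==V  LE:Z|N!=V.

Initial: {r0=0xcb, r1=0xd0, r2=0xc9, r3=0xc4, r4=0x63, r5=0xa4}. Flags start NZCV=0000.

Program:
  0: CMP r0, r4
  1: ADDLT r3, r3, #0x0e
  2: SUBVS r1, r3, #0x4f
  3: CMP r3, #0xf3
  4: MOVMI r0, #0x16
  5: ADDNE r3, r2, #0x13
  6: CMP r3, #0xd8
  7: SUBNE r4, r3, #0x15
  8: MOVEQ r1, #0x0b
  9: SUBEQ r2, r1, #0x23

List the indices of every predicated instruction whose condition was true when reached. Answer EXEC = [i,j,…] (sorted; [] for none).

[0] flags=0011 → (cmp)
[1] flags=0011 LT?T → r3=0xd2
[2] flags=0011 VS?T → r1=0x83
[3] flags=1000 → (cmp)
[4] flags=1000 MI?T → r0=0x16
[5] flags=1000 NE?T → r3=0xdc
[6] flags=0010 → (cmp)
[7] flags=0010 NE?T → r4=0xc7
[8] flags=0010 EQ?F → skip
[9] flags=0010 EQ?F → skip

EXEC = [1,2,4,5,7]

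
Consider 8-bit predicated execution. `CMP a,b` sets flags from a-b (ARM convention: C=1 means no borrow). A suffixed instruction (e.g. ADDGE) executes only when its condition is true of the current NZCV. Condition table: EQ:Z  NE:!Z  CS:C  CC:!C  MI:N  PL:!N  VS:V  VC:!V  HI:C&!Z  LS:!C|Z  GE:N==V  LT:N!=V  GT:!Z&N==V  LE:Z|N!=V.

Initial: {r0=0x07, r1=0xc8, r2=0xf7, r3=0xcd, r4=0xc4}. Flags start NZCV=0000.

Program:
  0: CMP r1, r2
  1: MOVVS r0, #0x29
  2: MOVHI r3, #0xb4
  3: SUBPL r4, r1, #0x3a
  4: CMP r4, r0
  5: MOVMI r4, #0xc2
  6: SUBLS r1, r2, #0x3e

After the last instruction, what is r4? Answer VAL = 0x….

0: ✓ CMP  NZCV=1000
1: · MOVVS
2: · MOVHI
3: · SUBPL
4: ✓ CMP  NZCV=1010
5: ✓ MOVMI  r4←0xc2
6: · SUBLS

VAL = 0xc2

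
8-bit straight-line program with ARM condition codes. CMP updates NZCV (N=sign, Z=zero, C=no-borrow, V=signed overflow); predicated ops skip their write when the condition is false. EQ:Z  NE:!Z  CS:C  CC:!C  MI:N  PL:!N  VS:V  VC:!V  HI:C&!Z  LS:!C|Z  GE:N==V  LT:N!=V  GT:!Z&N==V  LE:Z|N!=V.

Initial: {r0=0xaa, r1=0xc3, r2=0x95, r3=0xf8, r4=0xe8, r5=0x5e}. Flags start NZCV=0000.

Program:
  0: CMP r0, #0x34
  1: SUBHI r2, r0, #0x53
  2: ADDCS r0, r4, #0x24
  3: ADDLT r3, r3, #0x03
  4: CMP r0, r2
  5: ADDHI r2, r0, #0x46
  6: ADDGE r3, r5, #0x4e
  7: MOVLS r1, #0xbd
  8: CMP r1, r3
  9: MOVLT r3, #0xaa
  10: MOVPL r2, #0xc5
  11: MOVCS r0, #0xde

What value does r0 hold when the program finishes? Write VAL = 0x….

[0] flags=0011 → (cmp)
[1] flags=0011 HI?T → r2=0x57
[2] flags=0011 CS?T → r0=0x0c
[3] flags=0011 LT?T → r3=0xfb
[4] flags=1000 → (cmp)
[5] flags=1000 HI?F → skip
[6] flags=1000 GE?F → skip
[7] flags=1000 LS?T → r1=0xbd
[8] flags=1000 → (cmp)
[9] flags=1000 LT?T → r3=0xaa
[10] flags=1000 PL?F → skip
[11] flags=1000 CS?F → skip

VAL = 0x0c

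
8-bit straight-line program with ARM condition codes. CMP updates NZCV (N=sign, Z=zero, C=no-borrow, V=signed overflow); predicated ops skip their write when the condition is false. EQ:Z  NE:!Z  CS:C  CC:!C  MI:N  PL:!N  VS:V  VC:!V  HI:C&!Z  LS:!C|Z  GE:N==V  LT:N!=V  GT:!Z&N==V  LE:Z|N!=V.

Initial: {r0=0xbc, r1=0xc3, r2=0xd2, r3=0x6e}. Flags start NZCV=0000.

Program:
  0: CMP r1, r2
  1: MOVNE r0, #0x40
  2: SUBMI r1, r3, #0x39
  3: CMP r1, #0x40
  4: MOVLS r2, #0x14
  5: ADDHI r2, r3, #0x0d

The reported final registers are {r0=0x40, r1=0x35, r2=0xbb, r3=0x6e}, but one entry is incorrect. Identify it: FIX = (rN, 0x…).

FIX = (r2, 0x14)

[0] flags=1000 → (cmp)
[1] flags=1000 NE?T → r0=0x40
[2] flags=1000 MI?T → r1=0x35
[3] flags=1000 → (cmp)
[4] flags=1000 LS?T → r2=0x14
[5] flags=1000 HI?F → skip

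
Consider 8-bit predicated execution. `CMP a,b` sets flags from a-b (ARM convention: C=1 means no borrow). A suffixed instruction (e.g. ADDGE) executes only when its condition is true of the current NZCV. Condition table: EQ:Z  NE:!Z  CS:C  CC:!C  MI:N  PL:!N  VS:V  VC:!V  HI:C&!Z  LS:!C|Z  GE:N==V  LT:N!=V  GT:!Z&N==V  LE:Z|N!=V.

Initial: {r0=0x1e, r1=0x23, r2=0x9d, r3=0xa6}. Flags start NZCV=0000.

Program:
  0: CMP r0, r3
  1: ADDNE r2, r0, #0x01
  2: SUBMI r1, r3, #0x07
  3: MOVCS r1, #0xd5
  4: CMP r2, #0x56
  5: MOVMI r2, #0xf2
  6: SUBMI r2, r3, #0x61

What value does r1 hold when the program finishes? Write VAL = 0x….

VAL = 0x23

0: ✓ CMP  NZCV=0000
1: ✓ ADDNE  r2←0x1f
2: · SUBMI
3: · MOVCS
4: ✓ CMP  NZCV=1000
5: ✓ MOVMI  r2←0xf2
6: ✓ SUBMI  r2←0x45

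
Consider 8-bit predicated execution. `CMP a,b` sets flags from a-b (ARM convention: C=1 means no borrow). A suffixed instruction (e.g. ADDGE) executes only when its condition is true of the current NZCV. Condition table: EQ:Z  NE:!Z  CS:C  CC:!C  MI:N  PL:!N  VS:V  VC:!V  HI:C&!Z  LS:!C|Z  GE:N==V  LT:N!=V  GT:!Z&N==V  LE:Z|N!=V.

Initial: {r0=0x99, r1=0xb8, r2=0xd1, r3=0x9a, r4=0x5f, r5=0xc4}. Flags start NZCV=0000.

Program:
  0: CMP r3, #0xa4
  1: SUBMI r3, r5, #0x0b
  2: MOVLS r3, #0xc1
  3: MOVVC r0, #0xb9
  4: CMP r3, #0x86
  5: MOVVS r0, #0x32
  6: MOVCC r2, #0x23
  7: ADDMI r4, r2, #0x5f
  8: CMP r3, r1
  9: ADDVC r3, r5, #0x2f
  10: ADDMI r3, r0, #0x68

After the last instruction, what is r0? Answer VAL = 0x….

VAL = 0xb9

[0] flags=1000 → (cmp)
[1] flags=1000 MI?T → r3=0xb9
[2] flags=1000 LS?T → r3=0xc1
[3] flags=1000 VC?T → r0=0xb9
[4] flags=0010 → (cmp)
[5] flags=0010 VS?F → skip
[6] flags=0010 CC?F → skip
[7] flags=0010 MI?F → skip
[8] flags=0010 → (cmp)
[9] flags=0010 VC?T → r3=0xf3
[10] flags=0010 MI?F → skip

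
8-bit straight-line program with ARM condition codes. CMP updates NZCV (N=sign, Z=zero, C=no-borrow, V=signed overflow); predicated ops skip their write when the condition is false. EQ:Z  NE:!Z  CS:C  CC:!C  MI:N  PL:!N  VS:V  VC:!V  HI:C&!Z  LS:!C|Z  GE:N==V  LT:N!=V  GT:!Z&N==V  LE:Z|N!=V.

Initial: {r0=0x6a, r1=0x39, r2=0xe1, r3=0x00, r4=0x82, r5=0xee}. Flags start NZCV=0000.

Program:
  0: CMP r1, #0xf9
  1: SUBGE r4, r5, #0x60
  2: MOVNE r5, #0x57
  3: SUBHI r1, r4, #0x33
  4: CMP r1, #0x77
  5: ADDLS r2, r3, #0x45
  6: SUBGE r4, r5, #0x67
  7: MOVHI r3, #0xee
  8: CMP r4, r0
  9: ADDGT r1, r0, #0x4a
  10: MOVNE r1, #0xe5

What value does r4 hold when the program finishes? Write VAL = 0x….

VAL = 0x8e

[0] flags=0000 → (cmp)
[1] flags=0000 GE?T → r4=0x8e
[2] flags=0000 NE?T → r5=0x57
[3] flags=0000 HI?F → skip
[4] flags=1000 → (cmp)
[5] flags=1000 LS?T → r2=0x45
[6] flags=1000 GE?F → skip
[7] flags=1000 HI?F → skip
[8] flags=0011 → (cmp)
[9] flags=0011 GT?F → skip
[10] flags=0011 NE?T → r1=0xe5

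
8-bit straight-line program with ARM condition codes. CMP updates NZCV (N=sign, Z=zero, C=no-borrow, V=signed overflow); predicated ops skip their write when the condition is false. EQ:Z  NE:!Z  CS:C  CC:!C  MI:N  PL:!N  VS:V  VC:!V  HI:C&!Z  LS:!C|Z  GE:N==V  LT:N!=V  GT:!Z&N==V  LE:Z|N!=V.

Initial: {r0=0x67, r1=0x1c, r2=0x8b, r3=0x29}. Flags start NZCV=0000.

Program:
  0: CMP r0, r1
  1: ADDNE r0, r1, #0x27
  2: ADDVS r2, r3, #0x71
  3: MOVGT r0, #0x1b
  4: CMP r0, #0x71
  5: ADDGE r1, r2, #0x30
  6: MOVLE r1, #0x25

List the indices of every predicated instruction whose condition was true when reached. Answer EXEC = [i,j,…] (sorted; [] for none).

[0] flags=0010 → (cmp)
[1] flags=0010 NE?T → r0=0x43
[2] flags=0010 VS?F → skip
[3] flags=0010 GT?T → r0=0x1b
[4] flags=1000 → (cmp)
[5] flags=1000 GE?F → skip
[6] flags=1000 LE?T → r1=0x25

EXEC = [1,3,6]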